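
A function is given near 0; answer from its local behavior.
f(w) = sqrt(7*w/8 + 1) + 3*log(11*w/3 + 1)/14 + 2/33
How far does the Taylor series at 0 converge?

Branch term (3/14)*log(1 - w/(-3/11)): its argument vanishes at w = -3/11, a logarithmic branch point, modulus 3/11.
Branch term (1)*sqrt(1 - w/(-8/7)): its argument vanishes at w = -8/7, a square-root branch point, modulus 8/7.
The radius of convergence is the smallest modulus among the singular points: 3/11.

The radius of convergence is 3/11.


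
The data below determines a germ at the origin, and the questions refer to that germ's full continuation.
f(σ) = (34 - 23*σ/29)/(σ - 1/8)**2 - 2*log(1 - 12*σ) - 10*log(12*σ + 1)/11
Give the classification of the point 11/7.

Denominator factors: σ - 1/8 = 81/56 at σ = 11/7 — none vanishes.
Branch term log(1 - σ/(-1/12)): argument at 11/7 is 139/7, nonzero, so 11/7 is not its branch point (a point on a principal cut is still regular for the continued germ).
Branch term log(1 - σ/(1/12)): argument at 11/7 is -125/7, nonzero, so 11/7 is not its branch point (a point on a principal cut is still regular for the continued germ).
So the germ continues analytically to 11/7.

The point is a regular point.


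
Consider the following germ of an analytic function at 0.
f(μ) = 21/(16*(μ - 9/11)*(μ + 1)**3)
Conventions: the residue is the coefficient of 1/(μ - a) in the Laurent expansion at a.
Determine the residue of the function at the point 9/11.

At the order-1 pole 9/11 set g(μ) = (μ - (9/11))*f(μ) = 21/(16*(μ + 1)**3).
Simple pole: residue = g(a) at a = 9/11, which is 27951/128000.

The residue is 27951/128000.


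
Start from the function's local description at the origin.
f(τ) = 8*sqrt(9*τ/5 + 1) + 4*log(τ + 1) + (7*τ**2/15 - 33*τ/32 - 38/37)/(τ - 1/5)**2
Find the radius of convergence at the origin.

The radius of convergence is 1/5.

Denominator factor (τ - 1/5)^2: pole of order 2 at 1/5, modulus 1/5.
Branch term (8)*sqrt(1 - τ/(-5/9)): its argument vanishes at τ = -5/9, a square-root branch point, modulus 5/9.
Branch term (4)*log(1 - τ/(-1)): its argument vanishes at τ = -1, a logarithmic branch point, modulus 1.
The radius of convergence is the smallest modulus among the singular points: 1/5.


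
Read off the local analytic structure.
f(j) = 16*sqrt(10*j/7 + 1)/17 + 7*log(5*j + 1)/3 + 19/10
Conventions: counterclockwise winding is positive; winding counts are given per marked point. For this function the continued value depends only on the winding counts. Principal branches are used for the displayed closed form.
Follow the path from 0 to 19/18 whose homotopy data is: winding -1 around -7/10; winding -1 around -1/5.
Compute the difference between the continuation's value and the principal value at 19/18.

The rational part is single-valued and drops out of the difference; each branch term changes only by its own monodromy.
(7/3)*log(1 - j/(-1/5)): each positive loop around -1/5 adds 2*pi*i to the log, so winding -1 contributes (7/3)*(-1)*2*pi*i = -(14/3)*pi*i.
(16/17)*sqrt(1 - j/(-7/10)): winding -1 is odd, the square root flips sign, contributing -2*(16/17)*sqrt(1 - (19/18)/(-7/10)) = -2*(16/17)*sqrt(158/63) = -(32/357)*sqrt(1106).
Summing the contributions at j = 19/18 gives (-(32/357)*sqrt(1106)) - ((14/3)*pi)*i.

Continued minus principal equals (-(32/357)*sqrt(1106)) - ((14/3)*pi)*i.


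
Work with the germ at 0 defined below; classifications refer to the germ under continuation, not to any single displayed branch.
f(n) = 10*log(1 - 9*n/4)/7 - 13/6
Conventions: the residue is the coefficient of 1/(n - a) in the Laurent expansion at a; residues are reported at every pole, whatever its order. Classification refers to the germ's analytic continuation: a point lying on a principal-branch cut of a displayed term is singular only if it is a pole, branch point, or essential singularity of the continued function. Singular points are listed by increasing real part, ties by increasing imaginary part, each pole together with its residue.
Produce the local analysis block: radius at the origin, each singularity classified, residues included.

Radius of convergence at 0: 4/9.
At 4/9: a logarithmic branch point.

Branch term (10/7)*log(1 - n/(4/9)): its argument vanishes at n = 4/9, a logarithmic branch point, modulus 4/9.
The radius of convergence is the smallest modulus among the singular points: 4/9.


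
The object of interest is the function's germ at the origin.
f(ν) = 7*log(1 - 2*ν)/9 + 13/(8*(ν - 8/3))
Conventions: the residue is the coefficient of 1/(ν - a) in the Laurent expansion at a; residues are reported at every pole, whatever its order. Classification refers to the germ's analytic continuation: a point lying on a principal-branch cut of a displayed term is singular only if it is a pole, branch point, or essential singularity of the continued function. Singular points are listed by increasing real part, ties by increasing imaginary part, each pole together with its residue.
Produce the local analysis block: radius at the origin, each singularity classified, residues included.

Denominator factor (ν - 8/3): pole of order 1 at 8/3, modulus 8/3.
Branch term (7/9)*log(1 - ν/(1/2)): its argument vanishes at ν = 1/2, a logarithmic branch point, modulus 1/2.
The radius of convergence is the smallest modulus among the singular points: 1/2.
The branch term is analytic at 8/3 and contributes nothing to the residue; only the rational part matters.
At the order-1 pole 8/3 set g(ν) = (ν - (8/3))*(rational part) = 13/8.
Simple pole: residue = g(a) at a = 8/3, which is 13/8.
List the singular points by increasing real part (a conjugate pair: the negative imaginary part first).

Radius of convergence at 0: 1/2.
At 1/2: a logarithmic branch point.
At 8/3: a pole of order 1; residue 13/8.


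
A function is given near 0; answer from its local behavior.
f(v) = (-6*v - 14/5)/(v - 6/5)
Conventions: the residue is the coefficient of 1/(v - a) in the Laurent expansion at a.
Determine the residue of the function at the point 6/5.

The residue is -10.

At the order-1 pole 6/5 set g(v) = (v - (6/5))*f(v) = -6*v - 14/5.
Simple pole: residue = g(a) at a = 6/5, which is -10.


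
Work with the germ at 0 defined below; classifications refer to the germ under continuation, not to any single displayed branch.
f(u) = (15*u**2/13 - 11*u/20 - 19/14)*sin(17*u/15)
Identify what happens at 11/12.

There is no denominator, hence no pole anywhere.
The factor sin(17*u/15) is entire.
So the germ continues analytically to 11/12.

The point is a regular point.


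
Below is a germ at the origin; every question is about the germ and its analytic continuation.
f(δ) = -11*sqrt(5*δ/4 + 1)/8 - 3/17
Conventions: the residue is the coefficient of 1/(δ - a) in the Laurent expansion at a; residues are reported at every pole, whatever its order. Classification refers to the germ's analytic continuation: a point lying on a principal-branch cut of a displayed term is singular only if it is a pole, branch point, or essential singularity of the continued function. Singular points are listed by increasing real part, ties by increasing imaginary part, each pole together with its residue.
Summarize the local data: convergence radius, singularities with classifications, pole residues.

Radius of convergence at 0: 4/5.
At -4/5: an algebraic (square-root) branch point.

Branch term (-11/8)*sqrt(1 - δ/(-4/5)): its argument vanishes at δ = -4/5, a square-root branch point, modulus 4/5.
The radius of convergence is the smallest modulus among the singular points: 4/5.


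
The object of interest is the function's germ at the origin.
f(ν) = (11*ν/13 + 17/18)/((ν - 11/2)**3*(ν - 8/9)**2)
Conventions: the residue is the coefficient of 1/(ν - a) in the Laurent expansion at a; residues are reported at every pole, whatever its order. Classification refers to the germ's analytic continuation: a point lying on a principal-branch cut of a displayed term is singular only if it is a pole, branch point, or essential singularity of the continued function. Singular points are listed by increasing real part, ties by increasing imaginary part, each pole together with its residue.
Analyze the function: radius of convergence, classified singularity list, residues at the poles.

Denominator factor (ν - 11/2)^3: pole of order 3 at 11/2, modulus 11/2.
Denominator factor (ν - 8/9)^2: pole of order 2 at 8/9, modulus 8/9.
The radius of convergence is the smallest modulus among the singular points: 8/9.
At the order-2 pole 8/9 set g(ν) = (ν - (8/9))^2*f(ν) = (11*ν/13 + 17/18)/(ν - 11/2)**3.
Order-2 pole: residue = g'(a); g'(8/9) = -12270528/616958173, so the residue is -12270528/616958173.
At the order-3 pole 11/2 set g(ν) = (ν - (11/2))^3*f(ν) = (11*ν/13 + 17/18)/(ν - 8/9)**2.
Order-3 pole: residue = g''(a)/2; g''(11/2) = 24541056/616958173, so the residue is 12270528/616958173.
List the singular points by increasing real part (a conjugate pair: the negative imaginary part first).

Radius of convergence at 0: 8/9.
At 8/9: a pole of order 2; residue -12270528/616958173.
At 11/2: a pole of order 3; residue 12270528/616958173.


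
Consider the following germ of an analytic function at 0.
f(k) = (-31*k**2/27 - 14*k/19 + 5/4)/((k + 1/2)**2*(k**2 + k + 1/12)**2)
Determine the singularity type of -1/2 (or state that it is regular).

The denominator factor k + 1/2 vanishes at -1/2 and appears to the power 2; the numerator there equals 683/513, nonzero, and no other factor vanishes.
Hence a pole whose order is the multiplicity, 2.

The point is a pole of order 2.


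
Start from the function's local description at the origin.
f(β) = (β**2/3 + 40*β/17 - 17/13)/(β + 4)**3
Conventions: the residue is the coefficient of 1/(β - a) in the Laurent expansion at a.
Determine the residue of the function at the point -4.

The residue is 1/3.

At the order-3 pole -4 set g(β) = (β - (-4))^3*f(β) = β**2/3 + 40*β/17 - 17/13.
Order-3 pole: residue = g''(a)/2; g''(-4) = 2/3, so the residue is 1/3.


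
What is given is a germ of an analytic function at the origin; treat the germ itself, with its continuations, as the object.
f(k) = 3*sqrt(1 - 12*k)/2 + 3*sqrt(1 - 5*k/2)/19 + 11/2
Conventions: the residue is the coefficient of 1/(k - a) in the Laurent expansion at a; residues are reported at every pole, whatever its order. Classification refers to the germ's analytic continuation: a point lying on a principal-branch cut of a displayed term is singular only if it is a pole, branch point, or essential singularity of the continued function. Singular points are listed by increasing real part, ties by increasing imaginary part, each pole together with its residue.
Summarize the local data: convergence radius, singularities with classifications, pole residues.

Radius of convergence at 0: 1/12.
At 1/12: an algebraic (square-root) branch point.
At 2/5: an algebraic (square-root) branch point.

Branch term (3/2)*sqrt(1 - k/(1/12)): its argument vanishes at k = 1/12, a square-root branch point, modulus 1/12.
Branch term (3/19)*sqrt(1 - k/(2/5)): its argument vanishes at k = 2/5, a square-root branch point, modulus 2/5.
The radius of convergence is the smallest modulus among the singular points: 1/12.
List the singular points by increasing real part (a conjugate pair: the negative imaginary part first).


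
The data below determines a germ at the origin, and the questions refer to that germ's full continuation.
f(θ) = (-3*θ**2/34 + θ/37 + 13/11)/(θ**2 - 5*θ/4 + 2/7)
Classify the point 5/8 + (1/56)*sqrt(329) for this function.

The point is a pole of order 1.

The denominator factor θ**2 - 5*θ/4 + 2/7 vanishes at 5/8 + (1/56)*sqrt(329) and appears to the power 1; the numerator there equals 3580125/3099712 - (419/281792)*sqrt(329), nonzero, and no other factor vanishes.
Hence a pole whose order is the multiplicity, 1.


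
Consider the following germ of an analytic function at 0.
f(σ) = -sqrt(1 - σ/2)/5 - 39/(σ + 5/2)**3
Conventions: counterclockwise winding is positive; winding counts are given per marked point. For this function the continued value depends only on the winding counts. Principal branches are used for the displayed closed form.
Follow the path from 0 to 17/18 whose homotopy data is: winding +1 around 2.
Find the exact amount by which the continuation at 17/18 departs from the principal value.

The rational part is single-valued and drops out of the difference; each branch term changes only by its own monodromy.
(-1/5)*sqrt(1 - σ/(2)): winding +1 is odd, the square root flips sign, contributing -2*(-1/5)*sqrt(1 - (17/18)/(2)) = -2*(-1/5)*sqrt(19/36) = (1/15)*sqrt(19).
Summing the contributions at σ = 17/18 gives (1/15)*sqrt(19).

Continued minus principal equals (1/15)*sqrt(19).


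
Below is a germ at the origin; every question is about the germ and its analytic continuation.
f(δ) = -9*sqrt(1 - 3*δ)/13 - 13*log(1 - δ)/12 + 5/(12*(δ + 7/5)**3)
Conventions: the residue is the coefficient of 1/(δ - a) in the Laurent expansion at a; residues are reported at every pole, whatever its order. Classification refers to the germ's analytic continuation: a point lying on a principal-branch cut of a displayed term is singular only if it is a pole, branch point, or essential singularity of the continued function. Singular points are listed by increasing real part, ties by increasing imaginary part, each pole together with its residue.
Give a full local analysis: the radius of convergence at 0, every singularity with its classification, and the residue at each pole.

Denominator factor (δ + 7/5)^3: pole of order 3 at -7/5, modulus 7/5.
Branch term (-13/12)*log(1 - δ/(1)): its argument vanishes at δ = 1, a logarithmic branch point, modulus 1.
Branch term (-9/13)*sqrt(1 - δ/(1/3)): its argument vanishes at δ = 1/3, a square-root branch point, modulus 1/3.
The radius of convergence is the smallest modulus among the singular points: 1/3.
The branch terms are analytic at -7/5 and contribute nothing to the residue; only the rational part matters.
At the order-3 pole -7/5 set g(δ) = (δ - (-7/5))^3*(rational part) = 5/12.
Order-3 pole: residue = g''(a)/2; g''(-7/5) = 0, so the residue is 0.
List the singular points by increasing real part (a conjugate pair: the negative imaginary part first).

Radius of convergence at 0: 1/3.
At -7/5: a pole of order 3; residue 0.
At 1/3: an algebraic (square-root) branch point.
At 1: a logarithmic branch point.


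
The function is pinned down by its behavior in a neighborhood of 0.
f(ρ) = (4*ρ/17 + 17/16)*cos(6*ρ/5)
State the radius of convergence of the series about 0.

The radius of convergence is infinite.

The factor cos(6*ρ/5) is entire and contributes no finite singular point.
The polynomial part has no poles.
No finite singular points: the Taylor series at 0 converges everywhere.


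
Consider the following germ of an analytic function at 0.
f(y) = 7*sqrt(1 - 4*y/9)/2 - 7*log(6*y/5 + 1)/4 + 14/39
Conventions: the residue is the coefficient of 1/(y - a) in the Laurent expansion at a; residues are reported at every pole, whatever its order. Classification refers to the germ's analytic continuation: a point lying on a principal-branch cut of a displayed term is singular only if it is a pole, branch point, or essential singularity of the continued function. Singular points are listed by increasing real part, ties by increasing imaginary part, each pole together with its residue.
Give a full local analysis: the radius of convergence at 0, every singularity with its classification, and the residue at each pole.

Radius of convergence at 0: 5/6.
At -5/6: a logarithmic branch point.
At 9/4: an algebraic (square-root) branch point.

Branch term (-7/4)*log(1 - y/(-5/6)): its argument vanishes at y = -5/6, a logarithmic branch point, modulus 5/6.
Branch term (7/2)*sqrt(1 - y/(9/4)): its argument vanishes at y = 9/4, a square-root branch point, modulus 9/4.
The radius of convergence is the smallest modulus among the singular points: 5/6.
List the singular points by increasing real part (a conjugate pair: the negative imaginary part first).


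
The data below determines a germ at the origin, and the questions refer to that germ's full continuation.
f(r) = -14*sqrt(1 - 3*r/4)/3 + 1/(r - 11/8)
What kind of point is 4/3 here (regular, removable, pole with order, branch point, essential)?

The term (-14/3)*sqrt(1 - r/(4/3)) has argument 1 - 4/3/(4/3) = 0 at 4/3: a square-root (algebraic, two-sheeted) branch point; the remaining terms are analytic or single-valued there.

The point is an algebraic (square-root) branch point.


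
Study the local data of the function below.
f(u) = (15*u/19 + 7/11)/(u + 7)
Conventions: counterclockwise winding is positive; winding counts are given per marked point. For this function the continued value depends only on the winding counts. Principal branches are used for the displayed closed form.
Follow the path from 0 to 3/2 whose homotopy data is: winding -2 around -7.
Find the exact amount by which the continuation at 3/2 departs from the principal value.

The function is rational, hence single-valued: continuing it around any pole returns the same value, so the difference is 0.

Continued minus principal equals 0.


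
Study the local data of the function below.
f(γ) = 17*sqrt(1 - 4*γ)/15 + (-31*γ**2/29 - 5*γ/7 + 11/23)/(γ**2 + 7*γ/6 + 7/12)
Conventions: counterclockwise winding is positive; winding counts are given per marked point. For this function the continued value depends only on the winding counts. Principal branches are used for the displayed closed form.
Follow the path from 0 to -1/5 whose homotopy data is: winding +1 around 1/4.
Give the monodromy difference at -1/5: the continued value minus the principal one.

The rational part is single-valued and drops out of the difference; each branch term changes only by its own monodromy.
(17/15)*sqrt(1 - γ/(1/4)): winding +1 is odd, the square root flips sign, contributing -2*(17/15)*sqrt(1 - (-1/5)/(1/4)) = -2*(17/15)*sqrt(9/5) = -(34/25)*sqrt(5).
Summing the contributions at γ = -1/5 gives -(34/25)*sqrt(5).

Continued minus principal equals -(34/25)*sqrt(5).


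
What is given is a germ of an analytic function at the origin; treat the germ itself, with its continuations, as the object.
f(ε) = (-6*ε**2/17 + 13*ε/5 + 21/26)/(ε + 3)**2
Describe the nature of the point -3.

The point is a pole of order 2.

The denominator factor ε + 3 vanishes at -3 and appears to the power 2; the numerator there equals -22473/2210, nonzero, and no other factor vanishes.
Hence a pole whose order is the multiplicity, 2.


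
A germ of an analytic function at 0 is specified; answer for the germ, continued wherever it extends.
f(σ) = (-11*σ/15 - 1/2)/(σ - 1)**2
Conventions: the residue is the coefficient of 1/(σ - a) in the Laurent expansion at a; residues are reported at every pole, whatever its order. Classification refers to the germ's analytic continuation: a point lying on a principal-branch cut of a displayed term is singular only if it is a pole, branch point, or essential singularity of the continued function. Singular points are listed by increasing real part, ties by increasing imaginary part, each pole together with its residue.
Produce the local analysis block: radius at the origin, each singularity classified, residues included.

Denominator factor (σ - 1)^2: pole of order 2 at 1, modulus 1.
The radius of convergence is the smallest modulus among the singular points: 1.
At the order-2 pole 1 set g(σ) = (σ - (1))^2*f(σ) = -11*σ/15 - 1/2.
Order-2 pole: residue = g'(a); g'(1) = -11/15, so the residue is -11/15.

Radius of convergence at 0: 1.
At 1: a pole of order 2; residue -11/15.


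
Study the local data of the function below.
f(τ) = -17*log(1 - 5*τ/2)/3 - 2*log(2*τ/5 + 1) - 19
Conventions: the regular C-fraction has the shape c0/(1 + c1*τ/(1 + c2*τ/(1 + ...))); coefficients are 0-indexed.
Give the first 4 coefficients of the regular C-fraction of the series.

Taylor coefficients (expand at 0): a_0 = -19, a_1 = 401/30, a_2 = 10721/600, a_3 = 265241/9000.
c0 = a_0 = -19. Peel one level at a time: if S = 1 + c*τ/S' with S'(0) = 1, then c is the τ-coefficient of S and S' = c*τ/(S - 1).
S_1 = c0/f = 1 + (401/570)*τ + (932699/649800)*τ^2 + ...; c1 = 401/570.
S_2 = c1*τ/(S_1 - 1) = 1 + (-932699/457140)*τ + (-80627041/192961200)*τ^2 + ...; c2 = -932699/457140.
S_3 = c2*τ/(S_2 - 1) = 1 + (-1531913779/7480245980)*τ + ...; c3 = -1531913779/7480245980.

The regular C-fraction coefficients are [-19, 401/570, -932699/457140, -1531913779/7480245980].


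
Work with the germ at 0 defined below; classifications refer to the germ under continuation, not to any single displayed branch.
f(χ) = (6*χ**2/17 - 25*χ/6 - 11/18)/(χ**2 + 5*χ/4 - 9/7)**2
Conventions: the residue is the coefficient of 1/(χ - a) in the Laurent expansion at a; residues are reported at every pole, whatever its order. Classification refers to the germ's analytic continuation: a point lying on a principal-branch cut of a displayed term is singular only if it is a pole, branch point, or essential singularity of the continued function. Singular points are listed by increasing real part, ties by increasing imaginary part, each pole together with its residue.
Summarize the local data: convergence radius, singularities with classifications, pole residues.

Denominator factor (χ**2 + 5*χ/4 - 9/7)^2: discriminant 751/112, real irrational roots -5/8 + (1/56)*sqrt(5257) and -5/8 - (1/56)*sqrt(5257); poles of order 2, moduli -5/8 + (1/56)*sqrt(5257) and 5/8 + (1/56)*sqrt(5257).
The radius of convergence is the smallest modulus among the singular points: -5/8 + (1/56)*sqrt(5257).
The factor χ**2 + 5*χ/4 - 9/7 splits as (χ - a)(χ - a') with a = -5/8 - (1/56)*sqrt(5257), a' = -5/8 + (1/56)*sqrt(5257). At the order-2 pole a set g(χ) = (χ - a)^2*f(χ) = [6*χ**2/17 - 25*χ/6 - 11/18] / (χ - a')^2.
Order-2 pole: residue = g'(a); g'(-5/8 - (1/56)*sqrt(5257)) = (211016/86292153)*sqrt(5257), so the residue is (211016/86292153)*sqrt(5257).
The factor χ**2 + 5*χ/4 - 9/7 splits as (χ - a)(χ - a') with a = -5/8 + (1/56)*sqrt(5257), a' = -5/8 - (1/56)*sqrt(5257). At the order-2 pole a set g(χ) = (χ - a)^2*f(χ) = [6*χ**2/17 - 25*χ/6 - 11/18] / (χ - a')^2.
Order-2 pole: residue = g'(a); g'(-5/8 + (1/56)*sqrt(5257)) = -(211016/86292153)*sqrt(5257), so the residue is -(211016/86292153)*sqrt(5257).
List the singular points by increasing real part (a conjugate pair: the negative imaginary part first).

Radius of convergence at 0: -5/8 + (1/56)*sqrt(5257).
At -5/8 - (1/56)*sqrt(5257): a pole of order 2; residue (211016/86292153)*sqrt(5257).
At -5/8 + (1/56)*sqrt(5257): a pole of order 2; residue -(211016/86292153)*sqrt(5257).


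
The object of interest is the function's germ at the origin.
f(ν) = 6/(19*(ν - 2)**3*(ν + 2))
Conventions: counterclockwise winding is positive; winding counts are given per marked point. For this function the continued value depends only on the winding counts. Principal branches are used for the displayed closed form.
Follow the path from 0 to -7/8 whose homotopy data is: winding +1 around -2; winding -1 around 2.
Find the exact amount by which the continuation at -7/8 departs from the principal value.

The function is rational, hence single-valued: continuing it around any pole returns the same value, so the difference is 0.

Continued minus principal equals 0.


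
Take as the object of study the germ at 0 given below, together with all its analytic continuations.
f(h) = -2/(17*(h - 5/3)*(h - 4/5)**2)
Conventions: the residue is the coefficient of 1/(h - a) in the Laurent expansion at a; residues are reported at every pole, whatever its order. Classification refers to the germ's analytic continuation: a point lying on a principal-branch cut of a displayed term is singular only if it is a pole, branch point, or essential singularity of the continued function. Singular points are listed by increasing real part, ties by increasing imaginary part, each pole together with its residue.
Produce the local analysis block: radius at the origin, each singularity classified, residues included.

Denominator factor (h - 4/5)^2: pole of order 2 at 4/5, modulus 4/5.
Denominator factor (h - 5/3): pole of order 1 at 5/3, modulus 5/3.
The radius of convergence is the smallest modulus among the singular points: 4/5.
At the order-2 pole 4/5 set g(h) = (h - (4/5))^2*f(h) = -2/(17*(h - 5/3)).
Order-2 pole: residue = g'(a); g'(4/5) = 450/2873, so the residue is 450/2873.
At the order-1 pole 5/3 set g(h) = (h - (5/3))*f(h) = -2/(17*(h - 4/5)**2).
Simple pole: residue = g(a) at a = 5/3, which is -450/2873.
List the singular points by increasing real part (a conjugate pair: the negative imaginary part first).

Radius of convergence at 0: 4/5.
At 4/5: a pole of order 2; residue 450/2873.
At 5/3: a pole of order 1; residue -450/2873.


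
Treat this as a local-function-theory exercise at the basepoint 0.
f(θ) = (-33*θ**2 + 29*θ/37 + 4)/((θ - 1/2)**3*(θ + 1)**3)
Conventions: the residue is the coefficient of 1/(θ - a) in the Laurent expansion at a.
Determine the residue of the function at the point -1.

At the order-3 pole -1 set g(θ) = (θ - (-1))^3*f(θ) = (-33*θ**2 + 29*θ/37 + 4)/(θ - 1/2)**3.
Order-3 pole: residue = g''(a)/2; g''(-1) = -37552/2997, so the residue is -18776/2997.

The residue is -18776/2997.


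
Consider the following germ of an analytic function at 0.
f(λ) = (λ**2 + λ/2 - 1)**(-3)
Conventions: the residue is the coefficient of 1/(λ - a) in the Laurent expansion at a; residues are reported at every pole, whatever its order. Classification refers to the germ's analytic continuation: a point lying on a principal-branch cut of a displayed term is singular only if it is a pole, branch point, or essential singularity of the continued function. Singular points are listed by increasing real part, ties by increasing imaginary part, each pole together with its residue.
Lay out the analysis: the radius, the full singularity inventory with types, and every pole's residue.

Denominator factor (λ**2 + λ/2 - 1)^3: discriminant 17/4, real irrational roots -1/4 + (1/4)*sqrt(17) and -1/4 - (1/4)*sqrt(17); poles of order 3, moduli -1/4 + (1/4)*sqrt(17) and 1/4 + (1/4)*sqrt(17).
The radius of convergence is the smallest modulus among the singular points: -1/4 + (1/4)*sqrt(17).
The factor λ**2 + λ/2 - 1 splits as (λ - a)(λ - a') with a = -1/4 - (1/4)*sqrt(17), a' = -1/4 + (1/4)*sqrt(17). At the order-3 pole a set g(λ) = (λ - a)^3*f(λ) = [1] / (λ - a')^3.
Order-3 pole: residue = g''(a)/2; g''(-1/4 - (1/4)*sqrt(17)) = -(384/4913)*sqrt(17), so the residue is -(192/4913)*sqrt(17).
The factor λ**2 + λ/2 - 1 splits as (λ - a)(λ - a') with a = -1/4 + (1/4)*sqrt(17), a' = -1/4 - (1/4)*sqrt(17). At the order-3 pole a set g(λ) = (λ - a)^3*f(λ) = [1] / (λ - a')^3.
Order-3 pole: residue = g''(a)/2; g''(-1/4 + (1/4)*sqrt(17)) = (384/4913)*sqrt(17), so the residue is (192/4913)*sqrt(17).
List the singular points by increasing real part (a conjugate pair: the negative imaginary part first).

Radius of convergence at 0: -1/4 + (1/4)*sqrt(17).
At -1/4 - (1/4)*sqrt(17): a pole of order 3; residue -(192/4913)*sqrt(17).
At -1/4 + (1/4)*sqrt(17): a pole of order 3; residue (192/4913)*sqrt(17).


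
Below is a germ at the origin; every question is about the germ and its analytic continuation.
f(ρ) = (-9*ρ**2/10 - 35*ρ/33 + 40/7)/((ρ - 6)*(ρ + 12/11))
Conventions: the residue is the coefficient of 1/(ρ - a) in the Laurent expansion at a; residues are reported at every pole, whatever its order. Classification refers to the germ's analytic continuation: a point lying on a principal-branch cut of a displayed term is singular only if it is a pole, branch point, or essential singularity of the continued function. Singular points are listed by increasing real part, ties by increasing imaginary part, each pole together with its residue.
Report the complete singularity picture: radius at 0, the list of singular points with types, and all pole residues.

Denominator factor (ρ - 6): pole of order 1 at 6, modulus 6.
Denominator factor (ρ + 12/11): pole of order 1 at -12/11, modulus 12/11.
The radius of convergence is the smallest modulus among the singular points: 12/11.
At the order-1 pole -12/11 set g(ρ) = (ρ - (-12/11))*f(ρ) = (-9*ρ**2/10 - 35*ρ/33 + 40/7)/(ρ - 6).
Simple pole: residue = g(a) at a = -12/11, which is -4094/5005.
At the order-1 pole 6 set g(ρ) = (ρ - (6))*f(ρ) = (-9*ρ**2/10 - 35*ρ/33 + 40/7)/(ρ + 12/11).
Simple pole: residue = g(a) at a = 6, which is -6362/1365.
List the singular points by increasing real part (a conjugate pair: the negative imaginary part first).

Radius of convergence at 0: 12/11.
At -12/11: a pole of order 1; residue -4094/5005.
At 6: a pole of order 1; residue -6362/1365.


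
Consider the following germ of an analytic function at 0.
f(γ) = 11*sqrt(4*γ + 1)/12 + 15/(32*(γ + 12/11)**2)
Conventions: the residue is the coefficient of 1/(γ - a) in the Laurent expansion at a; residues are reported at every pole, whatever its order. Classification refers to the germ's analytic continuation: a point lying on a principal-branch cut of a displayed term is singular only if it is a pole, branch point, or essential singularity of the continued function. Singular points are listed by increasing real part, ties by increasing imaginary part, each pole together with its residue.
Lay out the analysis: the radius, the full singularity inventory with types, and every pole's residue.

Radius of convergence at 0: 1/4.
At -12/11: a pole of order 2; residue 0.
At -1/4: an algebraic (square-root) branch point.

Denominator factor (γ + 12/11)^2: pole of order 2 at -12/11, modulus 12/11.
Branch term (11/12)*sqrt(1 - γ/(-1/4)): its argument vanishes at γ = -1/4, a square-root branch point, modulus 1/4.
The radius of convergence is the smallest modulus among the singular points: 1/4.
The branch term is analytic at -12/11 and contributes nothing to the residue; only the rational part matters.
At the order-2 pole -12/11 set g(γ) = (γ - (-12/11))^2*(rational part) = 15/32.
Order-2 pole: residue = g'(a); g'(-12/11) = 0, so the residue is 0.
List the singular points by increasing real part (a conjugate pair: the negative imaginary part first).


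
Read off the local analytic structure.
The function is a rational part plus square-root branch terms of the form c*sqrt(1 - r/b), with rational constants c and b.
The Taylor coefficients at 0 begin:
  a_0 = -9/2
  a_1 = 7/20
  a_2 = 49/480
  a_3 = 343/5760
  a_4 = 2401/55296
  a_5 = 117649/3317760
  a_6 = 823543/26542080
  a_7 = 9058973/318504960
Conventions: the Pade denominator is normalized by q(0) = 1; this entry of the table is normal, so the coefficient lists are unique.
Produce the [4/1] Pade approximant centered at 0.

The Pade approximant has numerator coefficients [-9/2, 161/40, -147/800, -343/14400, -2401/460800]; denominator coefficients [1, -49/60].

Taylor coefficients needed (read off): a_0 = -9/2, a_1 = 7/20, a_2 = 49/480, a_3 = 343/5760, a_4 = 2401/55296, a_5 = 117649/3317760.
Write the denominator as Q(r) = 1 + q1*r. Requiring Q*f - P = O(r^6) with deg P <= 4 kills the coefficients of r^5..r^5 in Q*f:
  r^5: a_5 + q1*a_4 = 0, i.e. 117649/3317760 + (2401/55296)*q1 = 0.
Solving this linear system: q1 = -49/60.
The numerator is Q*f truncated at degree 4: P0 = a_0 = -9/2; P1 = a_1 + q1*a_0 = 161/40; P2 = a_2 + q1*a_1 = -147/800; P3 = a_3 + q1*a_2 = -343/14400; P4 = a_4 + q1*a_3 = -2401/460800.


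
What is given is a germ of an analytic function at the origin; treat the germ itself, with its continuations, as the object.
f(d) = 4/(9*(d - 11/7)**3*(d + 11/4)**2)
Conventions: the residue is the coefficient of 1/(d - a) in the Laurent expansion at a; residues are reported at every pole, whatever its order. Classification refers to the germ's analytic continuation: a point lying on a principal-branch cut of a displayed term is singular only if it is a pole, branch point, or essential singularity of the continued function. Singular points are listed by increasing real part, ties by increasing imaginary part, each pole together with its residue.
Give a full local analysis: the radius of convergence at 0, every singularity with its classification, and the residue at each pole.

Radius of convergence at 0: 11/7.
At -11/4: a pole of order 2; residue -2458624/643076643.
At 11/7: a pole of order 3; residue 2458624/643076643.

Denominator factor (d - 11/7)^3: pole of order 3 at 11/7, modulus 11/7.
Denominator factor (d + 11/4)^2: pole of order 2 at -11/4, modulus 11/4.
The radius of convergence is the smallest modulus among the singular points: 11/7.
At the order-2 pole -11/4 set g(d) = (d - (-11/4))^2*f(d) = 4/(9*(d - 11/7)**3).
Order-2 pole: residue = g'(a); g'(-11/4) = -2458624/643076643, so the residue is -2458624/643076643.
At the order-3 pole 11/7 set g(d) = (d - (11/7))^3*f(d) = 4/(9*(d + 11/4)**2).
Order-3 pole: residue = g''(a)/2; g''(11/7) = 4917248/643076643, so the residue is 2458624/643076643.
List the singular points by increasing real part (a conjugate pair: the negative imaginary part first).


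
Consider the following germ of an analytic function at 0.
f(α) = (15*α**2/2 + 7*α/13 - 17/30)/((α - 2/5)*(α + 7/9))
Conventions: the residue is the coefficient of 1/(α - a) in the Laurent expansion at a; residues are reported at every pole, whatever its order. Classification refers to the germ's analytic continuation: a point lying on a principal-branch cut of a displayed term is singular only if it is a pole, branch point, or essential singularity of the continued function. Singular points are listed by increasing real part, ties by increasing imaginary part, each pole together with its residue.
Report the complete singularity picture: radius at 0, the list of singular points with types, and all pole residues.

Denominator factor (α + 7/9): pole of order 1 at -7/9, modulus 7/9.
Denominator factor (α - 2/5): pole of order 1 at 2/5, modulus 2/5.
The radius of convergence is the smallest modulus among the singular points: 2/5.
At the order-1 pole -7/9 set g(α) = (α - (-7/9))*f(α) = (15*α**2/2 + 7*α/13 - 17/30)/(α - 2/5).
Simple pole: residue = g(a) at a = -7/9, which is -6233/2067.
At the order-1 pole 2/5 set g(α) = (α - (2/5))*f(α) = (15*α**2/2 + 7*α/13 - 17/30)/(α + 7/9).
Simple pole: residue = g(a) at a = 2/5, which is 993/1378.
List the singular points by increasing real part (a conjugate pair: the negative imaginary part first).

Radius of convergence at 0: 2/5.
At -7/9: a pole of order 1; residue -6233/2067.
At 2/5: a pole of order 1; residue 993/1378.


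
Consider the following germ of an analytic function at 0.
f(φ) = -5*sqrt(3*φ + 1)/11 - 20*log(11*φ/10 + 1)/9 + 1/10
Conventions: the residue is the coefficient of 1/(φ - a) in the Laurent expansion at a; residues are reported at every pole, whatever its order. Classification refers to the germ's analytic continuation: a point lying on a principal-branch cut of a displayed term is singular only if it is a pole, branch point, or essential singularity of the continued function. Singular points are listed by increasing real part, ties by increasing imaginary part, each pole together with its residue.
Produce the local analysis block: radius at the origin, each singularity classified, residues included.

Branch term (-5/11)*sqrt(1 - φ/(-1/3)): its argument vanishes at φ = -1/3, a square-root branch point, modulus 1/3.
Branch term (-20/9)*log(1 - φ/(-10/11)): its argument vanishes at φ = -10/11, a logarithmic branch point, modulus 10/11.
The radius of convergence is the smallest modulus among the singular points: 1/3.
List the singular points by increasing real part (a conjugate pair: the negative imaginary part first).

Radius of convergence at 0: 1/3.
At -10/11: a logarithmic branch point.
At -1/3: an algebraic (square-root) branch point.


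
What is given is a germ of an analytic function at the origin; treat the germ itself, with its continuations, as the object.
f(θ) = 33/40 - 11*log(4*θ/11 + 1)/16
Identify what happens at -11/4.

The point is a logarithmic branch point.

The term (-11/16)*log(1 - θ/(-11/4)) has argument 1 - -11/4/(-11/4) = 0 at -11/4: a logarithmic (infinitely-sheeted) branch point; the remaining terms are analytic or single-valued there.


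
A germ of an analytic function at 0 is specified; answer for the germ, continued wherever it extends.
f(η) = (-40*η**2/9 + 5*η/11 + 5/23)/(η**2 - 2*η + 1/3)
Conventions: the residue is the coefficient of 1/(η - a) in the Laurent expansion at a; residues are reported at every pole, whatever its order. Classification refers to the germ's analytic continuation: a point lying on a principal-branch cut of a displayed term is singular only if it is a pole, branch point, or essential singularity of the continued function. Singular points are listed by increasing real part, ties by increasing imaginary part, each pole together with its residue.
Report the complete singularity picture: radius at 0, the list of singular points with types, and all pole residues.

Denominator factor (η**2 - 2*η + 1/3): discriminant 8/3, real irrational roots 1 + (1/3)*sqrt(6) and 1 - (1/3)*sqrt(6); poles of order 1, moduli 1 + (1/3)*sqrt(6) and 1 - (1/3)*sqrt(6).
The radius of convergence is the smallest modulus among the singular points: 1 - (1/3)*sqrt(6).
The factor η**2 - 2*η + 1/3 splits as (η - a)(η - a') with a = 1 - (1/3)*sqrt(6), a' = 1 + (1/3)*sqrt(6). At the order-1 pole a set g(η) = (η - a)*f(η) = [-40*η**2/9 + 5*η/11 + 5/23] / (η - a').
Simple pole: residue = g(a) at a = 1 - (1/3)*sqrt(6), which is -835/198 + (23005/13662)*sqrt(6).
The factor η**2 - 2*η + 1/3 splits as (η - a)(η - a') with a = 1 + (1/3)*sqrt(6), a' = 1 - (1/3)*sqrt(6). At the order-1 pole a set g(η) = (η - a)*f(η) = [-40*η**2/9 + 5*η/11 + 5/23] / (η - a').
Simple pole: residue = g(a) at a = 1 + (1/3)*sqrt(6), which is -835/198 - (23005/13662)*sqrt(6).
List the singular points by increasing real part (a conjugate pair: the negative imaginary part first).

Radius of convergence at 0: 1 - (1/3)*sqrt(6).
At 1 - (1/3)*sqrt(6): a pole of order 1; residue -835/198 + (23005/13662)*sqrt(6).
At 1 + (1/3)*sqrt(6): a pole of order 1; residue -835/198 - (23005/13662)*sqrt(6).


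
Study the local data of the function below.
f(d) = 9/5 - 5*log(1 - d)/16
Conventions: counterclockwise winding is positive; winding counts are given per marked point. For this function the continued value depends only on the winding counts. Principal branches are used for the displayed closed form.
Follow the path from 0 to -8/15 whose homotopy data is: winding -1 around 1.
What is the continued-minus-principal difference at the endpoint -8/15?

The rational part is single-valued and drops out of the difference; each branch term changes only by its own monodromy.
(-5/16)*log(1 - d/(1)): each positive loop around 1 adds 2*pi*i to the log, so winding -1 contributes (-5/16)*(-1)*2*pi*i = (5/8)*pi*i.
Summing the contributions at d = -8/15 gives (5/8)*pi*i.

Continued minus principal equals (5/8)*pi*i.


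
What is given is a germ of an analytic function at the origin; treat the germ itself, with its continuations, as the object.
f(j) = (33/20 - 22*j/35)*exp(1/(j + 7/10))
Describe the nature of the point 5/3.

The point is a regular point.

There is no denominator, hence no pole anywhere.
The essential point of exp(1/(j - (-7/10))) is -7/10, not 5/3.
So the germ continues analytically to 5/3.


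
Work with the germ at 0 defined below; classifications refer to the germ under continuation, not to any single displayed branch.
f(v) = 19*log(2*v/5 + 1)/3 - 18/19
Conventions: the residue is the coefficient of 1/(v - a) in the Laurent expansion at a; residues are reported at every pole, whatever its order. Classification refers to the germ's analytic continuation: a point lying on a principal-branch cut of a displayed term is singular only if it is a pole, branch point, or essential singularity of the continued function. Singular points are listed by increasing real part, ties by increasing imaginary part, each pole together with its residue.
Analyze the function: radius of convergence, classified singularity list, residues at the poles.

Branch term (19/3)*log(1 - v/(-5/2)): its argument vanishes at v = -5/2, a logarithmic branch point, modulus 5/2.
The radius of convergence is the smallest modulus among the singular points: 5/2.

Radius of convergence at 0: 5/2.
At -5/2: a logarithmic branch point.
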